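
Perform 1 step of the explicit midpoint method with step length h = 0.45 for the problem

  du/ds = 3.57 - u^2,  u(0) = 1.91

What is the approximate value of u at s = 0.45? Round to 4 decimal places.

1.9049

Midpoint: k1 = f(s_n, u_n); k2 = f(s_n + h/2, u_n + (h/2)·k1); u_{n+1} = u_n + h·k2.
s=0.000000, u=1.910000:
  k1 = f(0.000000, 1.910000) = -0.078100
  k2 = f(0.225000, 1.892427) = -0.011282
  u ← 1.910000 + 0.45·(-0.011282) = 1.904923
u(0.45) ≈ 1.9049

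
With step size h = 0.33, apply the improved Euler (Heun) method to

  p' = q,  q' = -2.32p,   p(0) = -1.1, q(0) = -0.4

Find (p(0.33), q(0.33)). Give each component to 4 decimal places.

-1.0930, 0.4927

Heun on (p,q): k1 = f(s_n, state_n); k2 = f(s_n + h, state_n + h·k1); state_{n+1} = state_n + (h/2)·(k1 + k2).
0.000000: (-1.100000, -0.400000)
  k1 = (-0.400000, 2.552000)
  predictor → (-1.232000, 0.442160)
  k2 = (0.442160, 2.858240)
  → (-1.093044, 0.492690)
(p(0.33), q(0.33)) ≈ (-1.0930, 0.4927)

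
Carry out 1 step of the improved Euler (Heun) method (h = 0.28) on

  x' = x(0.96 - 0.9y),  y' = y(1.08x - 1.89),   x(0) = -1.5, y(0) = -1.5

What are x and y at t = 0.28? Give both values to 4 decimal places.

Heun on (x,y): k1 = f(t_n, state_n); k2 = f(t_n + h, state_n + h·k1); state_{n+1} = state_n + (h/2)·(k1 + k2).
0.000000: (-1.500000, -1.500000)
  k1 = (-3.465000, 5.265000)
  predictor → (-2.470200, -0.025800)
  k2 = (-2.428750, 0.117592)
  → (-2.325125, -0.746437)
(x(0.28), y(0.28)) ≈ (-2.3251, -0.7464)

-2.3251, -0.7464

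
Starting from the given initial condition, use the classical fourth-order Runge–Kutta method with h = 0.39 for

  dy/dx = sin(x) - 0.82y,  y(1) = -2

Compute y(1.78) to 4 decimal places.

-0.4985

RK4: k1 = f(x_n, y_n); k2 = f(x_n + h/2, y_n + (h/2)·k1); k3 = f(x_n + h/2, y_n + (h/2)·k2); k4 = f(x_n + h, y_n + h·k3); y_{n+1} = y_n + (h/6)·(k1 + 2k2 + 2k3 + k4).
x=1.000000, y=-2.000000:
  k1 = f(1.000000, -2.000000) = 2.481471
  k2 = f(1.195000, -1.516113) = 2.173428
  k3 = f(1.195000, -1.576181) = 2.222684
  k4 = f(1.390000, -1.133153) = 1.912886
  y ← -2.000000 + (0.39/6)·(k1 + 2k2 + 2k3 + k4) = -1.142872
x=1.390000, y=-1.142872:
  k1 = f(1.390000, -1.142872) = 1.920856
  k2 = f(1.585000, -0.768305) = 1.629909
  k3 = f(1.585000, -0.825040) = 1.676432
  k4 = f(1.780000, -0.489064) = 1.379229
  y ← -1.142872 + (0.39/6)·(k1 + 2k2 + 2k3 + k4) = -0.498542
y(1.78) ≈ -0.4985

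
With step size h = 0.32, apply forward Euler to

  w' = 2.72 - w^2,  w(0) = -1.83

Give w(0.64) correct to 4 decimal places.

Euler: w_{n+1} = w_n + h·f(t_n, w_n).
t=0.000000, w=-1.830000: f=-0.628900 → w ← -1.830000 + 0.32·(-0.628900) = -2.031248
t=0.320000, w=-2.031248: f=-1.405968 → w ← -2.031248 + 0.32·(-1.405968) = -2.481158
w(0.64) ≈ -2.4812

-2.4812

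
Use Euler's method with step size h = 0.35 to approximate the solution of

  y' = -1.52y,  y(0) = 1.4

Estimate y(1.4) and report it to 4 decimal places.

0.0672

Euler: y_{n+1} = y_n + h·f(t_n, y_n).
t=0.000000, y=1.400000: f=-2.128000 → y ← 1.400000 + 0.35·(-2.128000) = 0.655200
t=0.350000, y=0.655200: f=-0.995904 → y ← 0.655200 + 0.35·(-0.995904) = 0.306634
t=0.700000, y=0.306634: f=-0.466083 → y ← 0.306634 + 0.35·(-0.466083) = 0.143505
t=1.050000, y=0.143505: f=-0.218127 → y ← 0.143505 + 0.35·(-0.218127) = 0.067160
y(1.4) ≈ 0.0672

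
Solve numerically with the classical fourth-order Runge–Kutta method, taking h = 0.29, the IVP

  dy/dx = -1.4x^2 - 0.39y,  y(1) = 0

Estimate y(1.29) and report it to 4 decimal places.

RK4: k1 = f(x_n, y_n); k2 = f(x_n + h/2, y_n + (h/2)·k1); k3 = f(x_n + h/2, y_n + (h/2)·k2); k4 = f(x_n + h, y_n + h·k3); y_{n+1} = y_n + (h/6)·(k1 + 2k2 + 2k3 + k4).
x=1.000000, y=0.000000:
  k1 = f(1.000000, 0.000000) = -1.400000
  k2 = f(1.145000, -0.203000) = -1.756265
  k3 = f(1.145000, -0.254658) = -1.736118
  k4 = f(1.290000, -0.503474) = -2.133385
  y ← 0.000000 + (0.29/6)·(k1 + 2k2 + 2k3 + k4) = -0.508377
y(1.29) ≈ -0.5084

-0.5084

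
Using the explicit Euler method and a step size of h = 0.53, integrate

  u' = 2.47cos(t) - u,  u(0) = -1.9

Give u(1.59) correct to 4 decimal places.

1.2628

Euler: u_{n+1} = u_n + h·f(t_n, u_n).
t=0.000000, u=-1.900000: f=4.370000 → u ← -1.900000 + 0.53·4.370000 = 0.416100
t=0.530000, u=0.416100: f=1.715033 → u ← 0.416100 + 0.53·1.715033 = 1.325068
t=1.060000, u=1.325068: f=-0.117554 → u ← 1.325068 + 0.53·(-0.117554) = 1.262764
u(1.59) ≈ 1.2628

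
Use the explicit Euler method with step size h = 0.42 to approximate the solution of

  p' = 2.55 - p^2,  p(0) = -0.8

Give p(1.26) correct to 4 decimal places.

1.6605

Euler: p_{n+1} = p_n + h·f(x_n, p_n).
x=0.000000, p=-0.800000: f=1.910000 → p ← -0.800000 + 0.42·1.910000 = 0.002200
x=0.420000, p=0.002200: f=2.549995 → p ← 0.002200 + 0.42·2.549995 = 1.073198
x=0.840000, p=1.073198: f=1.398246 → p ← 1.073198 + 0.42·1.398246 = 1.660461
p(1.26) ≈ 1.6605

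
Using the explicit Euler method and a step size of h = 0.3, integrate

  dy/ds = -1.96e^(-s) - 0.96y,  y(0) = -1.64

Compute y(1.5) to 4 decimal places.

Euler: y_{n+1} = y_n + h·f(s_n, y_n).
s=0.000000, y=-1.640000: f=-0.385600 → y ← -1.640000 + 0.3·(-0.385600) = -1.755680
s=0.300000, y=-1.755680: f=0.233449 → y ← -1.755680 + 0.3·0.233449 = -1.685645
s=0.600000, y=-1.685645: f=0.542549 → y ← -1.685645 + 0.3·0.542549 = -1.522881
s=0.900000, y=-1.522881: f=0.665089 → y ← -1.522881 + 0.3·0.665089 = -1.323354
s=1.200000, y=-1.323354: f=0.680079 → y ← -1.323354 + 0.3·0.680079 = -1.119330
y(1.5) ≈ -1.1193

-1.1193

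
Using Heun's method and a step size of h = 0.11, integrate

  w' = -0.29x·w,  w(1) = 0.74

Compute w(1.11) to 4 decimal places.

Heun: k1 = f(x_n, w_n); k2 = f(x_n + h, w_n + h·k1); w_{n+1} = w_n + (h/2)·(k1 + k2).
x=1.000000, w=0.740000:
  k1 = f(1.000000, 0.740000) = -0.214600
  k2 = f(1.110000, 0.716394) = -0.230607
  w ← 0.740000 + (0.11/2)·(-0.214600 + (-0.230607)) = 0.715514
w(1.11) ≈ 0.7155

0.7155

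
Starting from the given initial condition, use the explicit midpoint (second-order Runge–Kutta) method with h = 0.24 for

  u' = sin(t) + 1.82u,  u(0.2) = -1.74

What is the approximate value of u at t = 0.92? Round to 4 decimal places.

-5.6225

Midpoint: k1 = f(t_n, u_n); k2 = f(t_n + h/2, u_n + (h/2)·k1); u_{n+1} = u_n + h·k2.
t=0.200000, u=-1.740000:
  k1 = f(0.200000, -1.740000) = -2.968131
  k2 = f(0.320000, -2.096176) = -3.500473
  u ← -1.740000 + 0.24·(-3.500473) = -2.580114
t=0.440000, u=-2.580114:
  k1 = f(0.440000, -2.580114) = -4.269867
  k2 = f(0.560000, -3.092498) = -5.097159
  u ← -2.580114 + 0.24·(-5.097159) = -3.803432
t=0.680000, u=-3.803432:
  k1 = f(0.680000, -3.803432) = -6.293453
  k2 = f(0.800000, -4.558646) = -7.579380
  u ← -3.803432 + 0.24·(-7.579380) = -5.622483
u(0.92) ≈ -5.6225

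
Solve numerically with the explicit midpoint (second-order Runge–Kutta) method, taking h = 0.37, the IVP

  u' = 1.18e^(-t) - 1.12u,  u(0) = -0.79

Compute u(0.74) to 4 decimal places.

Midpoint: k1 = f(t_n, u_n); k2 = f(t_n + h/2, u_n + (h/2)·k1); u_{n+1} = u_n + h·k2.
t=0.000000, u=-0.790000:
  k1 = f(0.000000, -0.790000) = 2.064800
  k2 = f(0.185000, -0.408012) = 1.437676
  u ← -0.790000 + 0.37·1.437676 = -0.258060
t=0.370000, u=-0.258060:
  k1 = f(0.370000, -0.258060) = 1.104093
  k2 = f(0.555000, -0.053802) = 0.737664
  u ← -0.258060 + 0.37·0.737664 = 0.014876
u(0.74) ≈ 0.0149

0.0149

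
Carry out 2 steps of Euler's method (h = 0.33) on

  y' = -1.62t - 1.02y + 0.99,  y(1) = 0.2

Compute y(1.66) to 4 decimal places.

Euler: y_{n+1} = y_n + h·f(t_n, y_n).
t=1.000000, y=0.200000: f=-0.834000 → y ← 0.200000 + 0.33·(-0.834000) = -0.075220
t=1.330000, y=-0.075220: f=-1.087876 → y ← -0.075220 + 0.33·(-1.087876) = -0.434219
y(1.66) ≈ -0.4342

-0.4342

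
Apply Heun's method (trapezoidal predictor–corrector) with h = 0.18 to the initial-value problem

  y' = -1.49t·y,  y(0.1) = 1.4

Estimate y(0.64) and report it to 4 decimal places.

1.0394

Heun: k1 = f(t_n, y_n); k2 = f(t_n + h, y_n + h·k1); y_{n+1} = y_n + (h/2)·(k1 + k2).
t=0.100000, y=1.400000:
  k1 = f(0.100000, 1.400000) = -0.208600
  k2 = f(0.280000, 1.362452) = -0.568415
  y ← 1.400000 + (0.18/2)·(-0.208600 + (-0.568415)) = 1.330069
t=0.280000, y=1.330069:
  k1 = f(0.280000, 1.330069) = -0.554905
  k2 = f(0.460000, 1.230186) = -0.843169
  y ← 1.330069 + (0.18/2)·(-0.554905 + (-0.843169)) = 1.204242
t=0.460000, y=1.204242:
  k1 = f(0.460000, 1.204242) = -0.825387
  k2 = f(0.640000, 1.055672) = -1.006689
  y ← 1.204242 + (0.18/2)·(-0.825387 + (-1.006689)) = 1.039355
y(0.64) ≈ 1.0394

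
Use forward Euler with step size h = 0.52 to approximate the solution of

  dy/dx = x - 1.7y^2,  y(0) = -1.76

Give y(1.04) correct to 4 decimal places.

-22.1152

Euler: y_{n+1} = y_n + h·f(x_n, y_n).
x=0.000000, y=-1.760000: f=-5.265920 → y ← -1.760000 + 0.52·(-5.265920) = -4.498278
x=0.520000, y=-4.498278: f=-33.878665 → y ← -4.498278 + 0.52·(-33.878665) = -22.115184
y(1.04) ≈ -22.1152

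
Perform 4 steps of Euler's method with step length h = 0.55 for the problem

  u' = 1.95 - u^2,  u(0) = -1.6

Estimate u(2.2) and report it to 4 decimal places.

-29.0845

Euler: u_{n+1} = u_n + h·f(x_n, u_n).
x=0.000000, u=-1.600000: f=-0.610000 → u ← -1.600000 + 0.55·(-0.610000) = -1.935500
x=0.550000, u=-1.935500: f=-1.796160 → u ← -1.935500 + 0.55·(-1.796160) = -2.923388
x=1.100000, u=-2.923388: f=-6.596198 → u ← -2.923388 + 0.55·(-6.596198) = -6.551297
x=1.650000, u=-6.551297: f=-40.969494 → u ← -6.551297 + 0.55·(-40.969494) = -29.084519
u(2.2) ≈ -29.0845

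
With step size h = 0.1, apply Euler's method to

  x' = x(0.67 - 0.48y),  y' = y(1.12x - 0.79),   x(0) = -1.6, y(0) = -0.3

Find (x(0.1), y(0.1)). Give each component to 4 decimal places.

-1.7302, -0.2225

Euler on (x,y): x_{n+1} = x_n + h·x', y_{n+1} = y_n + h·y'.
0.000000: (-1.600000, -0.300000); f=(-1.302400, 0.774600) → (-1.730240, -0.222540)
(x(0.1), y(0.1)) ≈ (-1.7302, -0.2225)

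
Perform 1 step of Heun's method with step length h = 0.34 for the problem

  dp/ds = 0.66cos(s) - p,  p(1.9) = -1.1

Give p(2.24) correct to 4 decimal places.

-0.8831

Heun: k1 = f(s_n, p_n); k2 = f(s_n + h, p_n + h·k1); p_{n+1} = p_n + (h/2)·(k1 + k2).
s=1.900000, p=-1.100000:
  k1 = f(1.900000, -1.100000) = 0.886629
  k2 = f(2.240000, -0.798546) = 0.389108
  p ← -1.100000 + (0.34/2)·(0.886629 + 0.389108) = -0.883125
p(2.24) ≈ -0.8831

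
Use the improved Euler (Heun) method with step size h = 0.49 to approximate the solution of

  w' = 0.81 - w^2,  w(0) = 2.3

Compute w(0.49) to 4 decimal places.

Heun: k1 = f(x_n, w_n); k2 = f(x_n + h, w_n + h·k1); w_{n+1} = w_n + (h/2)·(k1 + k2).
x=0.000000, w=2.300000:
  k1 = f(0.000000, 2.300000) = -4.480000
  k2 = f(0.490000, 0.104800) = 0.799017
  w ← 2.300000 + (0.49/2)·(-4.480000 + 0.799017) = 1.398159
w(0.49) ≈ 1.3982

1.3982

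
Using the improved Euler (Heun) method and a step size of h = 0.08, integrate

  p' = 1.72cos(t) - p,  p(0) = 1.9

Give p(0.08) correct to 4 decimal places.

Heun: k1 = f(t_n, p_n); k2 = f(t_n + h, p_n + h·k1); p_{n+1} = p_n + (h/2)·(k1 + k2).
t=0.000000, p=1.900000:
  k1 = f(0.000000, 1.900000) = -0.180000
  k2 = f(0.080000, 1.885600) = -0.171101
  p ← 1.900000 + (0.08/2)·(-0.180000 + (-0.171101)) = 1.885956
p(0.08) ≈ 1.8860

1.8860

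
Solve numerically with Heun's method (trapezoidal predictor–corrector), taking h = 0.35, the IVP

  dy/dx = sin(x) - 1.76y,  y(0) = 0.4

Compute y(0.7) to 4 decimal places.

0.3019

Heun: k1 = f(x_n, y_n); k2 = f(x_n + h, y_n + h·k1); y_{n+1} = y_n + (h/2)·(k1 + k2).
x=0.000000, y=0.400000:
  k1 = f(0.000000, 0.400000) = -0.704000
  k2 = f(0.350000, 0.153600) = 0.072562
  y ← 0.400000 + (0.35/2)·(-0.704000 + 0.072562) = 0.289498
x=0.350000, y=0.289498:
  k1 = f(0.350000, 0.289498) = -0.166619
  k2 = f(0.700000, 0.231182) = 0.237338
  y ← 0.289498 + (0.35/2)·(-0.166619 + 0.237338) = 0.301874
y(0.7) ≈ 0.3019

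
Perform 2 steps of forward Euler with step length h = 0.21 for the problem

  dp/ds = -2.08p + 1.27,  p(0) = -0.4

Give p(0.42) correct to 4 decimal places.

Euler: p_{n+1} = p_n + h·f(s_n, p_n).
s=0.000000, p=-0.400000: f=2.102000 → p ← -0.400000 + 0.21·2.102000 = 0.041420
s=0.210000, p=0.041420: f=1.183846 → p ← 0.041420 + 0.21·1.183846 = 0.290028
p(0.42) ≈ 0.2900

0.2900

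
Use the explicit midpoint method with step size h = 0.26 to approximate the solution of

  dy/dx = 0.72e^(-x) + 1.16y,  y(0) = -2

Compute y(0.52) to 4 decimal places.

-3.2213

Midpoint: k1 = f(x_n, y_n); k2 = f(x_n + h/2, y_n + (h/2)·k1); y_{n+1} = y_n + h·k2.
x=0.000000, y=-2.000000:
  k1 = f(0.000000, -2.000000) = -1.600000
  k2 = f(0.130000, -2.208000) = -1.929051
  y ← -2.000000 + 0.26·(-1.929051) = -2.501553
x=0.260000, y=-2.501553:
  k1 = f(0.260000, -2.501553) = -2.346645
  k2 = f(0.390000, -2.806617) = -2.768195
  y ← -2.501553 + 0.26·(-2.768195) = -3.221284
y(0.52) ≈ -3.2213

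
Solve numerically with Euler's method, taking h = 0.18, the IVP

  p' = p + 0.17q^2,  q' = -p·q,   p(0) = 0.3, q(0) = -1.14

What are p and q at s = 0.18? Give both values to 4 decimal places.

Euler on (p,q): p_{n+1} = p_n + h·p', q_{n+1} = q_n + h·q'.
0.000000: (0.300000, -1.140000); f=(0.520932, 0.342000) → (0.393768, -1.078440)
(p(0.18), q(0.18)) ≈ (0.3938, -1.0784)

0.3938, -1.0784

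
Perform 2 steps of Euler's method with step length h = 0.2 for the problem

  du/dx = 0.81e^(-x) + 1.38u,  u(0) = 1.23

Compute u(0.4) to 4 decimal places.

2.3420

Euler: u_{n+1} = u_n + h·f(x_n, u_n).
x=0.000000, u=1.230000: f=2.507400 → u ← 1.230000 + 0.2·2.507400 = 1.731480
x=0.200000, u=1.731480: f=3.052614 → u ← 1.731480 + 0.2·3.052614 = 2.342003
u(0.4) ≈ 2.3420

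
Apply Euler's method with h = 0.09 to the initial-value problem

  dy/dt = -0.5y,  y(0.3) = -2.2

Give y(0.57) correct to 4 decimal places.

Euler: y_{n+1} = y_n + h·f(t_n, y_n).
t=0.300000, y=-2.200000: f=1.100000 → y ← -2.200000 + 0.09·1.100000 = -2.101000
t=0.390000, y=-2.101000: f=1.050500 → y ← -2.101000 + 0.09·1.050500 = -2.006455
t=0.480000, y=-2.006455: f=1.003227 → y ← -2.006455 + 0.09·1.003227 = -1.916165
y(0.57) ≈ -1.9162

-1.9162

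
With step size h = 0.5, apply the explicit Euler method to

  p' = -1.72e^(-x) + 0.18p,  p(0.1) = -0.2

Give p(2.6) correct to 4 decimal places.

-2.6521

Euler: p_{n+1} = p_n + h·f(x_n, p_n).
x=0.100000, p=-0.200000: f=-1.592320 → p ← -0.200000 + 0.5·(-1.592320) = -0.996160
x=0.600000, p=-0.996160: f=-1.123265 → p ← -0.996160 + 0.5·(-1.123265) = -1.557793
x=1.100000, p=-1.557793: f=-0.852941 → p ← -1.557793 + 0.5·(-0.852941) = -1.984263
x=1.600000, p=-1.984263: f=-0.704429 → p ← -1.984263 + 0.5·(-0.704429) = -2.336478
x=2.100000, p=-2.336478: f=-0.631191 → p ← -2.336478 + 0.5·(-0.631191) = -2.652073
p(2.6) ≈ -2.6521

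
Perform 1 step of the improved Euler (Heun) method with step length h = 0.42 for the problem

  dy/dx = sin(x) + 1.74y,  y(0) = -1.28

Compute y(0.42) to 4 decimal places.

-2.4716

Heun: k1 = f(x_n, y_n); k2 = f(x_n + h, y_n + h·k1); y_{n+1} = y_n + (h/2)·(k1 + k2).
x=0.000000, y=-1.280000:
  k1 = f(0.000000, -1.280000) = -2.227200
  k2 = f(0.420000, -2.215424) = -3.447077
  y ← -1.280000 + (0.42/2)·(-2.227200 + (-3.447077)) = -2.471598
y(0.42) ≈ -2.4716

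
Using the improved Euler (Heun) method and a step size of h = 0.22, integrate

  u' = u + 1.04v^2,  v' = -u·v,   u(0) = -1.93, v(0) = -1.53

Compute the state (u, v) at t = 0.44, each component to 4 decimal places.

Heun on (u,v): k1 = f(t_n, state_n); k2 = f(t_n + h, state_n + h·k1); state_{n+1} = state_n + (h/2)·(k1 + k2).
0.000000: (-1.930000, -1.530000)
  k1 = (0.504536, -2.952900)
  predictor → (-1.819002, -2.179638)
  k2 = (3.121853, -3.964766)
  → (-1.531097, -2.290943)
0.220000: (-1.531097, -2.290943)
  k1 = (3.927261, -3.507657)
  predictor → (-0.667100, -3.062628)
  k2 = (9.087777, -2.043079)
  → (-0.099443, -2.901524)
(u(0.44), v(0.44)) ≈ (-0.0994, -2.9015)

-0.0994, -2.9015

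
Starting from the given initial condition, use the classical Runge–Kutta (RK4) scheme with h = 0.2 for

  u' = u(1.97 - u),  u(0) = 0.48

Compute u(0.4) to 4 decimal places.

RK4: k1 = f(x_n, u_n); k2 = f(x_n + h/2, u_n + (h/2)·k1); k3 = f(x_n + h/2, u_n + (h/2)·k2); k4 = f(x_n + h, u_n + h·k3); u_{n+1} = u_n + (h/6)·(k1 + 2k2 + 2k3 + k4).
x=0.000000, u=0.480000:
  k1 = f(0.000000, 0.480000) = 0.715200
  k2 = f(0.100000, 0.551520) = 0.782320
  k3 = f(0.100000, 0.558232) = 0.788094
  k4 = f(0.200000, 0.637619) = 0.849551
  u ← 0.480000 + (0.2/6)·(k1 + 2k2 + 2k3 + k4) = 0.636853
x=0.200000, u=0.636853:
  k1 = f(0.200000, 0.636853) = 0.849018
  k2 = f(0.300000, 0.721754) = 0.900927
  k3 = f(0.300000, 0.726945) = 0.903633
  k4 = f(0.400000, 0.817579) = 0.942195
  u ← 0.636853 + (0.2/6)·(k1 + 2k2 + 2k3 + k4) = 0.816864
u(0.4) ≈ 0.8169

0.8169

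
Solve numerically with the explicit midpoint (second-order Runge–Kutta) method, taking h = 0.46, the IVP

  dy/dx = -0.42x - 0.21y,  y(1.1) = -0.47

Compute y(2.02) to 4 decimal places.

Midpoint: k1 = f(x_n, y_n); k2 = f(x_n + h/2, y_n + (h/2)·k1); y_{n+1} = y_n + h·k2.
x=1.100000, y=-0.470000:
  k1 = f(1.100000, -0.470000) = -0.363300
  k2 = f(1.330000, -0.553559) = -0.442353
  y ← -0.470000 + 0.46·(-0.442353) = -0.673482
x=1.560000, y=-0.673482:
  k1 = f(1.560000, -0.673482) = -0.513769
  k2 = f(1.790000, -0.791649) = -0.585554
  y ← -0.673482 + 0.46·(-0.585554) = -0.942837
y(2.02) ≈ -0.9428

-0.9428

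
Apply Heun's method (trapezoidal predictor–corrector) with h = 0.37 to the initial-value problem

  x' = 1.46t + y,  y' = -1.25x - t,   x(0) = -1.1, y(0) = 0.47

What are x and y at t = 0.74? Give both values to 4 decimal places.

Heun on (x,y): k1 = f(t_n, state_n); k2 = f(t_n + h, state_n + h·k1); state_{n+1} = state_n + (h/2)·(k1 + k2).
0.000000: (-1.100000, 0.470000)
  k1 = (0.470000, 1.375000)
  predictor → (-0.926100, 0.978750)
  k2 = (1.518950, 0.787625)
  → (-0.732044, 0.870086)
0.370000: (-0.732044, 0.870086)
  k1 = (1.410286, 0.545055)
  predictor → (-0.210239, 1.071756)
  k2 = (2.152156, -0.477202)
  → (-0.072993, 0.882639)
(x(0.74), y(0.74)) ≈ (-0.0730, 0.8826)

-0.0730, 0.8826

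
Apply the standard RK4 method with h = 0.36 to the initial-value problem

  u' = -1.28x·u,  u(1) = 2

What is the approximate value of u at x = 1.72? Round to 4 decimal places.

0.5727

RK4: k1 = f(x_n, u_n); k2 = f(x_n + h/2, u_n + (h/2)·k1); k3 = f(x_n + h/2, u_n + (h/2)·k2); k4 = f(x_n + h, u_n + h·k3); u_{n+1} = u_n + (h/6)·(k1 + 2k2 + 2k3 + k4).
x=1.000000, u=2.000000:
  k1 = f(1.000000, 2.000000) = -2.560000
  k2 = f(1.180000, 1.539200) = -2.324808
  k3 = f(1.180000, 1.581535) = -2.388750
  k4 = f(1.360000, 1.140050) = -1.984599
  u ← 2.000000 + (0.36/6)·(k1 + 2k2 + 2k3 + k4) = 1.161697
x=1.360000, u=1.161697:
  k1 = f(1.360000, 1.161697) = -2.022282
  k2 = f(1.540000, 0.797686) = -1.572399
  k3 = f(1.540000, 0.878665) = -1.732025
  k4 = f(1.720000, 0.538168) = -1.184831
  u ← 1.161697 + (0.36/6)·(k1 + 2k2 + 2k3 + k4) = 0.572739
u(1.72) ≈ 0.5727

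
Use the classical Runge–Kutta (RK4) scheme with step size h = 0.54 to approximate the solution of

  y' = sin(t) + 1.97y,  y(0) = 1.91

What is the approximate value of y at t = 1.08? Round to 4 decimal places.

17.1305

RK4: k1 = f(t_n, y_n); k2 = f(t_n + h/2, y_n + (h/2)·k1); k3 = f(t_n + h/2, y_n + (h/2)·k2); k4 = f(t_n + h, y_n + h·k3); y_{n+1} = y_n + (h/6)·(k1 + 2k2 + 2k3 + k4).
t=0.000000, y=1.910000:
  k1 = f(0.000000, 1.910000) = 3.762700
  k2 = f(0.270000, 2.925929) = 6.030812
  k3 = f(0.270000, 3.538319) = 7.237220
  k4 = f(0.540000, 5.818099) = 11.975791
  y ← 1.910000 + (0.54/6)·(k1 + 2k2 + 2k3 + k4) = 5.714710
t=0.540000, y=5.714710:
  k1 = f(0.540000, 5.714710) = 11.772114
  k2 = f(0.810000, 8.893181) = 18.243853
  k3 = f(0.810000, 10.640550) = 21.686171
  k4 = f(1.080000, 17.425242) = 35.209685
  y ← 5.714710 + (0.54/6)·(k1 + 2k2 + 2k3 + k4) = 17.130476
y(1.08) ≈ 17.1305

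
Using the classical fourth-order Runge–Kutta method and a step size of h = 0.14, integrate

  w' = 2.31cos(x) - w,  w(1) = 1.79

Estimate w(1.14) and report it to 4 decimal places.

RK4: k1 = f(x_n, w_n); k2 = f(x_n + h/2, w_n + (h/2)·k1); k3 = f(x_n + h/2, w_n + (h/2)·k2); k4 = f(x_n + h, w_n + h·k3); w_{n+1} = w_n + (h/6)·(k1 + 2k2 + 2k3 + k4).
x=1.000000, w=1.790000:
  k1 = f(1.000000, 1.790000) = -0.541902
  k2 = f(1.070000, 1.752067) = -0.642980
  k3 = f(1.070000, 1.744991) = -0.635904
  k4 = f(1.140000, 1.700973) = -0.736330
  w ← 1.790000 + (0.14/6)·(k1 + 2k2 + 2k3 + k4) = 1.700493
w(1.14) ≈ 1.7005

1.7005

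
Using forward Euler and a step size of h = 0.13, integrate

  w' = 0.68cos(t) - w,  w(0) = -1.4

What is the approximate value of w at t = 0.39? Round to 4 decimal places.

-0.6933

Euler: w_{n+1} = w_n + h·f(t_n, w_n).
t=0.000000, w=-1.400000: f=2.080000 → w ← -1.400000 + 0.13·2.080000 = -1.129600
t=0.130000, w=-1.129600: f=1.803862 → w ← -1.129600 + 0.13·1.803862 = -0.895098
t=0.260000, w=-0.895098: f=1.552243 → w ← -0.895098 + 0.13·1.552243 = -0.693306
w(0.39) ≈ -0.6933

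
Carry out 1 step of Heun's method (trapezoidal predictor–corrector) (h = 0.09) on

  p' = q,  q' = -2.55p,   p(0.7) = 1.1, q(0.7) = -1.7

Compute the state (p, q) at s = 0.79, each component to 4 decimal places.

Heun on (p,q): k1 = f(s_n, state_n); k2 = f(s_n + h, state_n + h·k1); state_{n+1} = state_n + (h/2)·(k1 + k2).
0.700000: (1.100000, -1.700000)
  k1 = (-1.700000, -2.805000)
  predictor → (0.947000, -1.952450)
  k2 = (-1.952450, -2.414850)
  → (0.935640, -1.934893)
(p(0.79), q(0.79)) ≈ (0.9356, -1.9349)

0.9356, -1.9349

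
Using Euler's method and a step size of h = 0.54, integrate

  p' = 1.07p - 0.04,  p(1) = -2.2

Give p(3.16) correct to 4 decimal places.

Euler: p_{n+1} = p_n + h·f(s_n, p_n).
s=1.000000, p=-2.200000: f=-2.394000 → p ← -2.200000 + 0.54·(-2.394000) = -3.492760
s=1.540000, p=-3.492760: f=-3.777253 → p ← -3.492760 + 0.54·(-3.777253) = -5.532477
s=2.080000, p=-5.532477: f=-5.959750 → p ← -5.532477 + 0.54·(-5.959750) = -8.750742
s=2.620000, p=-8.750742: f=-9.403294 → p ← -8.750742 + 0.54·(-9.403294) = -13.828520
p(3.16) ≈ -13.8285

-13.8285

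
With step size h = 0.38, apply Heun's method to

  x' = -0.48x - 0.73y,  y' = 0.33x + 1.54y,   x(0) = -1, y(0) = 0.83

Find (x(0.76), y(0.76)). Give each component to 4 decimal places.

-1.3240, 2.0834

Heun on (x,y): k1 = f(t_n, state_n); k2 = f(t_n + h, state_n + h·k1); state_{n+1} = state_n + (h/2)·(k1 + k2).
0.000000: (-1.000000, 0.830000)
  k1 = (-0.125900, 0.948200)
  predictor → (-1.047842, 1.190316)
  k2 = (-0.365967, 1.487299)
  → (-1.093455, 1.292745)
0.380000: (-1.093455, 1.292745)
  k1 = (-0.418845, 1.629987)
  predictor → (-1.252616, 1.912140)
  k2 = (-0.794606, 2.531332)
  → (-1.324010, 2.083395)
(x(0.76), y(0.76)) ≈ (-1.3240, 2.0834)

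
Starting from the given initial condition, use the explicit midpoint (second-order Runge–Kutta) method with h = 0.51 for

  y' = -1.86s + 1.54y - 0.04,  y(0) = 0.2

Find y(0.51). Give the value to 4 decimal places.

0.1485

Midpoint: k1 = f(s_n, y_n); k2 = f(s_n + h/2, y_n + (h/2)·k1); y_{n+1} = y_n + h·k2.
s=0.000000, y=0.200000:
  k1 = f(0.000000, 0.200000) = 0.268000
  k2 = f(0.255000, 0.268340) = -0.101056
  y ← 0.200000 + 0.51·(-0.101056) = 0.148461
y(0.51) ≈ 0.1485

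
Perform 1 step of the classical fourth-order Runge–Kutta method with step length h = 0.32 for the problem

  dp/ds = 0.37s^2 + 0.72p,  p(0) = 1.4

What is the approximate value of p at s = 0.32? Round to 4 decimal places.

RK4: k1 = f(s_n, p_n); k2 = f(s_n + h/2, p_n + (h/2)·k1); k3 = f(s_n + h/2, p_n + (h/2)·k2); k4 = f(s_n + h, p_n + h·k3); p_{n+1} = p_n + (h/6)·(k1 + 2k2 + 2k3 + k4).
s=0.000000, p=1.400000:
  k1 = f(0.000000, 1.400000) = 1.008000
  k2 = f(0.160000, 1.561280) = 1.133594
  k3 = f(0.160000, 1.581375) = 1.148062
  k4 = f(0.320000, 1.767380) = 1.310401
  p ← 1.400000 + (0.32/6)·(k1 + 2k2 + 2k3 + k4) = 1.767025
p(0.32) ≈ 1.7670

1.7670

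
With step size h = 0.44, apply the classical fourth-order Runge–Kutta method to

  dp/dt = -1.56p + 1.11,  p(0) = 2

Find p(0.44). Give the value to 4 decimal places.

1.3616

RK4: k1 = f(t_n, p_n); k2 = f(t_n + h/2, p_n + (h/2)·k1); k3 = f(t_n + h/2, p_n + (h/2)·k2); k4 = f(t_n + h, p_n + h·k3); p_{n+1} = p_n + (h/6)·(k1 + 2k2 + 2k3 + k4).
t=0.000000, p=2.000000:
  k1 = f(0.000000, 2.000000) = -2.010000
  k2 = f(0.220000, 1.557800) = -1.320168
  k3 = f(0.220000, 1.709563) = -1.556918
  k4 = f(0.440000, 1.314956) = -0.941331
  p ← 2.000000 + (0.44/6)·(k1 + 2k2 + 2k3 + k4) = 1.361596
p(0.44) ≈ 1.3616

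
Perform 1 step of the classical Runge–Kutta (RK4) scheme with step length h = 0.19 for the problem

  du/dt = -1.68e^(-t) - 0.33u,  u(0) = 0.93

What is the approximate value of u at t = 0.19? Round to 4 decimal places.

0.5920

RK4: k1 = f(t_n, u_n); k2 = f(t_n + h/2, u_n + (h/2)·k1); k3 = f(t_n + h/2, u_n + (h/2)·k2); k4 = f(t_n + h, u_n + h·k3); u_{n+1} = u_n + (h/6)·(k1 + 2k2 + 2k3 + k4).
t=0.000000, u=0.930000:
  k1 = f(0.000000, 0.930000) = -1.986900
  k2 = f(0.095000, 0.741245) = -1.772357
  k3 = f(0.095000, 0.761626) = -1.779083
  k4 = f(0.190000, 0.591974) = -1.584643
  u ← 0.930000 + (0.19/6)·(k1 + 2k2 + 2k3 + k4) = 0.591977
u(0.19) ≈ 0.5920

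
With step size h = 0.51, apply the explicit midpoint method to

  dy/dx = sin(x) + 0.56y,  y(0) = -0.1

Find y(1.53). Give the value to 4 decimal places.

Midpoint: k1 = f(x_n, y_n); k2 = f(x_n + h/2, y_n + (h/2)·k1); y_{n+1} = y_n + h·k2.
x=0.000000, y=-0.100000:
  k1 = f(0.000000, -0.100000) = -0.056000
  k2 = f(0.255000, -0.114280) = 0.188249
  y ← -0.100000 + 0.51·0.188249 = -0.003993
x=0.510000, y=-0.003993:
  k1 = f(0.510000, -0.003993) = 0.485941
  k2 = f(0.765000, 0.119922) = 0.759693
  y ← -0.003993 + 0.51·0.759693 = 0.383450
x=1.020000, y=0.383450:
  k1 = f(1.020000, 0.383450) = 1.066840
  k2 = f(1.275000, 0.655495) = 1.323647
  y ← 0.383450 + 0.51·1.323647 = 1.058510
y(1.53) ≈ 1.0585

1.0585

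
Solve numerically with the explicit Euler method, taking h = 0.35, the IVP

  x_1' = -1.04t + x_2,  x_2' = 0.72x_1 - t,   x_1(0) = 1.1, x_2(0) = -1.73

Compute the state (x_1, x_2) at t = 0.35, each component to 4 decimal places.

Euler on (x_1,x_2): x_1_{n+1} = x_1_n + h·x_1', x_2_{n+1} = x_2_n + h·x_2'.
0.000000: (1.100000, -1.730000); f=(-1.730000, 0.792000) → (0.494500, -1.452800)
(x_1(0.35), x_2(0.35)) ≈ (0.4945, -1.4528)

0.4945, -1.4528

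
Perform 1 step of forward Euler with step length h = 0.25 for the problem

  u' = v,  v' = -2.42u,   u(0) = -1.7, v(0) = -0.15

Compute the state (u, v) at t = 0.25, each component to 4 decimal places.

Euler on (u,v): u_{n+1} = u_n + h·u', v_{n+1} = v_n + h·v'.
0.000000: (-1.700000, -0.150000); f=(-0.150000, 4.114000) → (-1.737500, 0.878500)
(u(0.25), v(0.25)) ≈ (-1.7375, 0.8785)

-1.7375, 0.8785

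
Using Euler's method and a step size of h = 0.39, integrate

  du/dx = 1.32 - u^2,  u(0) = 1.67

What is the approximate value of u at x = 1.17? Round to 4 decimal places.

Euler: u_{n+1} = u_n + h·f(x_n, u_n).
x=0.000000, u=1.670000: f=-1.468900 → u ← 1.670000 + 0.39·(-1.468900) = 1.097129
x=0.390000, u=1.097129: f=0.116308 → u ← 1.097129 + 0.39·0.116308 = 1.142489
x=0.780000, u=1.142489: f=0.014719 → u ← 1.142489 + 0.39·0.014719 = 1.148229
u(1.17) ≈ 1.1482

1.1482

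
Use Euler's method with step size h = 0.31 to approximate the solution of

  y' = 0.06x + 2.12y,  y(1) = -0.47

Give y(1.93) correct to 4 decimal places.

-2.0175

Euler: y_{n+1} = y_n + h·f(x_n, y_n).
x=1.000000, y=-0.470000: f=-0.936400 → y ← -0.470000 + 0.31·(-0.936400) = -0.760284
x=1.310000, y=-0.760284: f=-1.533202 → y ← -0.760284 + 0.31·(-1.533202) = -1.235577
x=1.620000, y=-1.235577: f=-2.522222 → y ← -1.235577 + 0.31·(-2.522222) = -2.017466
y(1.93) ≈ -2.0175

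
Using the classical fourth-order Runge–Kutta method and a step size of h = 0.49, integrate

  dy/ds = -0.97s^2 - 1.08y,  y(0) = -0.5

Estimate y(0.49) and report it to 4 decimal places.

RK4: k1 = f(s_n, y_n); k2 = f(s_n + h/2, y_n + (h/2)·k1); k3 = f(s_n + h/2, y_n + (h/2)·k2); k4 = f(s_n + h, y_n + h·k3); y_{n+1} = y_n + (h/6)·(k1 + 2k2 + 2k3 + k4).
s=0.000000, y=-0.500000:
  k1 = f(0.000000, -0.500000) = 0.540000
  k2 = f(0.245000, -0.367700) = 0.338892
  k3 = f(0.245000, -0.416972) = 0.392105
  k4 = f(0.490000, -0.307869) = 0.099601
  y ← -0.500000 + (0.49/6)·(k1 + 2k2 + 2k3 + k4) = -0.328370
y(0.49) ≈ -0.3284

-0.3284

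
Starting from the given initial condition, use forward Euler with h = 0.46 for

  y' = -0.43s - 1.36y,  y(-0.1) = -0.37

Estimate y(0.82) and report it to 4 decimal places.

Euler: y_{n+1} = y_n + h·f(s_n, y_n).
s=-0.100000, y=-0.370000: f=0.546200 → y ← -0.370000 + 0.46·0.546200 = -0.118748
s=0.360000, y=-0.118748: f=0.006697 → y ← -0.118748 + 0.46·0.006697 = -0.115667
y(0.82) ≈ -0.1157

-0.1157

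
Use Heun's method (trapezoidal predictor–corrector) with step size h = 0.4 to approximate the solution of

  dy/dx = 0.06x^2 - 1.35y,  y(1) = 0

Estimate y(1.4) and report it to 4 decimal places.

Heun: k1 = f(x_n, y_n); k2 = f(x_n + h, y_n + h·k1); y_{n+1} = y_n + (h/2)·(k1 + k2).
x=1.000000, y=0.000000:
  k1 = f(1.000000, 0.000000) = 0.060000
  k2 = f(1.400000, 0.024000) = 0.085200
  y ← 0.000000 + (0.4/2)·(0.060000 + 0.085200) = 0.029040
y(1.4) ≈ 0.0290

0.0290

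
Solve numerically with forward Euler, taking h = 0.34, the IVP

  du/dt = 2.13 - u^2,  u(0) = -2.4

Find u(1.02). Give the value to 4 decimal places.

Euler: u_{n+1} = u_n + h·f(t_n, u_n).
t=0.000000, u=-2.400000: f=-3.630000 → u ← -2.400000 + 0.34·(-3.630000) = -3.634200
t=0.340000, u=-3.634200: f=-11.077410 → u ← -3.634200 + 0.34·(-11.077410) = -7.400519
t=0.680000, u=-7.400519: f=-52.637686 → u ← -7.400519 + 0.34·(-52.637686) = -25.297332
u(1.02) ≈ -25.2973

-25.2973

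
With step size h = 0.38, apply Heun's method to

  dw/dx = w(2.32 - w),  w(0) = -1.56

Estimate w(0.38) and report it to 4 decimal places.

-7.2426

Heun: k1 = f(x_n, w_n); k2 = f(x_n + h, w_n + h·k1); w_{n+1} = w_n + (h/2)·(k1 + k2).
x=0.000000, w=-1.560000:
  k1 = f(0.000000, -1.560000) = -6.052800
  k2 = f(0.380000, -3.860064) = -23.855443
  w ← -1.560000 + (0.38/2)·(-6.052800 + (-23.855443)) = -7.242566
w(0.38) ≈ -7.2426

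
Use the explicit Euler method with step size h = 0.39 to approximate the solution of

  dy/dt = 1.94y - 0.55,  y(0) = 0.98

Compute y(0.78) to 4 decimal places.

Euler: y_{n+1} = y_n + h·f(t_n, y_n).
t=0.000000, y=0.980000: f=1.351200 → y ← 0.980000 + 0.39·1.351200 = 1.506968
t=0.390000, y=1.506968: f=2.373518 → y ← 1.506968 + 0.39·2.373518 = 2.432640
y(0.78) ≈ 2.4326

2.4326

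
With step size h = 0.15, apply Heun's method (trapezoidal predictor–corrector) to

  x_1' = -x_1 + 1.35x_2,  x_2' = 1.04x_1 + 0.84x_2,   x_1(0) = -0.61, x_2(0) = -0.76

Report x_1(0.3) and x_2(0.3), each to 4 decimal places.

-0.7962, -1.2186

Heun on (x_1,x_2): k1 = f(s_n, state_n); k2 = f(s_n + h, state_n + h·k1); state_{n+1} = state_n + (h/2)·(k1 + k2).
0.000000: (-0.610000, -0.760000)
  k1 = (-0.416000, -1.272800)
  predictor → (-0.672400, -0.950920)
  k2 = (-0.611342, -1.498069)
  → (-0.687051, -0.967815)
0.150000: (-0.687051, -0.967815)
  k1 = (-0.619500, -1.527497)
  predictor → (-0.779976, -1.196940)
  k2 = (-0.835893, -1.816604)
  → (-0.796205, -1.218623)
(x_1(0.3), x_2(0.3)) ≈ (-0.7962, -1.2186)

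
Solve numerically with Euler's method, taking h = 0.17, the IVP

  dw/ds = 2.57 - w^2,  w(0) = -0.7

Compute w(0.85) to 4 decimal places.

Euler: w_{n+1} = w_n + h·f(s_n, w_n).
s=0.000000, w=-0.700000: f=2.080000 → w ← -0.700000 + 0.17·2.080000 = -0.346400
s=0.170000, w=-0.346400: f=2.450007 → w ← -0.346400 + 0.17·2.450007 = 0.070101
s=0.340000, w=0.070101: f=2.565086 → w ← 0.070101 + 0.17·2.565086 = 0.506166
s=0.510000, w=0.506166: f=2.313796 → w ← 0.506166 + 0.17·2.313796 = 0.899511
s=0.680000, w=0.899511: f=1.760880 → w ← 0.899511 + 0.17·1.760880 = 1.198861
w(0.85) ≈ 1.1989

1.1989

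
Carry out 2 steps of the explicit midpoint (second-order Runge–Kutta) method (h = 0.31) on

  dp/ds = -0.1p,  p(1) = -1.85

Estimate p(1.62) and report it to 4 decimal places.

-1.7388

Midpoint: k1 = f(s_n, p_n); k2 = f(s_n + h/2, p_n + (h/2)·k1); p_{n+1} = p_n + h·k2.
s=1.000000, p=-1.850000:
  k1 = f(1.000000, -1.850000) = 0.185000
  k2 = f(1.155000, -1.821325) = 0.182133
  p ← -1.850000 + 0.31·0.182133 = -1.793539
s=1.310000, p=-1.793539:
  k1 = f(1.310000, -1.793539) = 0.179354
  k2 = f(1.465000, -1.765739) = 0.176574
  p ← -1.793539 + 0.31·0.176574 = -1.738801
p(1.62) ≈ -1.7388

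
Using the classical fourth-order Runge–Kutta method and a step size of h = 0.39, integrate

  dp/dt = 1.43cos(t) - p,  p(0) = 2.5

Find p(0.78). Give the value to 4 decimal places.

1.8294

RK4: k1 = f(t_n, p_n); k2 = f(t_n + h/2, p_n + (h/2)·k1); k3 = f(t_n + h/2, p_n + (h/2)·k2); k4 = f(t_n + h, p_n + h·k3); p_{n+1} = p_n + (h/6)·(k1 + 2k2 + 2k3 + k4).
t=0.000000, p=2.500000:
  k1 = f(0.000000, 2.500000) = -1.070000
  k2 = f(0.195000, 2.291350) = -0.888452
  k3 = f(0.195000, 2.326752) = -0.923854
  k4 = f(0.390000, 2.139697) = -0.817077
  p ← 2.500000 + (0.39/6)·(k1 + 2k2 + 2k3 + k4) = 2.141740
t=0.390000, p=2.141740:
  k1 = f(0.390000, 2.141740) = -0.819120
  k2 = f(0.585000, 1.982012) = -0.789804
  k3 = f(0.585000, 1.987729) = -0.795520
  k4 = f(0.780000, 1.831487) = -0.814881
  p ← 2.141740 + (0.39/6)·(k1 + 2k2 + 2k3 + k4) = 1.829438
p(0.78) ≈ 1.8294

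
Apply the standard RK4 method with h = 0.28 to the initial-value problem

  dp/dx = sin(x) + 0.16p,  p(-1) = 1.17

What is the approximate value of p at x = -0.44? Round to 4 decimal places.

0.8966

RK4: k1 = f(x_n, p_n); k2 = f(x_n + h/2, p_n + (h/2)·k1); k3 = f(x_n + h/2, p_n + (h/2)·k2); k4 = f(x_n + h, p_n + h·k3); p_{n+1} = p_n + (h/6)·(k1 + 2k2 + 2k3 + k4).
x=-1.000000, p=1.170000:
  k1 = f(-1.000000, 1.170000) = -0.654271
  k2 = f(-0.860000, 1.078402) = -0.585298
  k3 = f(-0.860000, 1.088058) = -0.583753
  k4 = f(-0.720000, 1.006549) = -0.498337
  p ← 1.170000 + (0.28/6)·(k1 + 2k2 + 2k3 + k4) = 1.007100
x=-0.720000, p=1.007100:
  k1 = f(-0.720000, 1.007100) = -0.498249
  k2 = f(-0.580000, 0.937345) = -0.398049
  k3 = f(-0.580000, 0.951373) = -0.395804
  k4 = f(-0.440000, 0.896275) = -0.282535
  p ← 1.007100 + (0.28/6)·(k1 + 2k2 + 2k3 + k4) = 0.896571
p(-0.44) ≈ 0.8966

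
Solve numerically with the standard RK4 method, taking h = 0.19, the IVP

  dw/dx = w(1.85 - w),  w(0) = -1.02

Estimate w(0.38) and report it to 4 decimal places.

-4.6568

RK4: k1 = f(x_n, w_n); k2 = f(x_n + h/2, w_n + (h/2)·k1); k3 = f(x_n + h/2, w_n + (h/2)·k2); k4 = f(x_n + h, w_n + h·k3); w_{n+1} = w_n + (h/6)·(k1 + 2k2 + 2k3 + k4).
x=0.000000, w=-1.020000:
  k1 = f(0.000000, -1.020000) = -2.927400
  k2 = f(0.095000, -1.298103) = -4.086562
  k3 = f(0.095000, -1.408223) = -4.588306
  k4 = f(0.190000, -1.891778) = -7.078614
  w ← -1.020000 + (0.19/6)·(k1 + 2k2 + 2k3 + k4) = -1.886265
x=0.190000, w=-1.886265:
  k1 = f(0.190000, -1.886265) = -7.047588
  k2 = f(0.285000, -2.555786) = -11.260249
  k3 = f(0.285000, -2.955989) = -14.206451
  k4 = f(0.380000, -4.585491) = -29.509888
  w ← -1.886265 + (0.19/6)·(k1 + 2k2 + 2k3 + k4) = -4.656810
w(0.38) ≈ -4.6568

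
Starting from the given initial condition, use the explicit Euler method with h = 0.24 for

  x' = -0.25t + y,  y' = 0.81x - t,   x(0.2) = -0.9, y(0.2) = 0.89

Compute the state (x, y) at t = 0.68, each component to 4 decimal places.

Euler on (x,y): x_{n+1} = x_n + h·x', y_{n+1} = y_n + h·y'.
0.200000: (-0.900000, 0.890000); f=(0.840000, -0.929000) → (-0.698400, 0.667040)
0.440000: (-0.698400, 0.667040); f=(0.557040, -1.005704) → (-0.564710, 0.425671)
(x(0.68), y(0.68)) ≈ (-0.5647, 0.4257)

-0.5647, 0.4257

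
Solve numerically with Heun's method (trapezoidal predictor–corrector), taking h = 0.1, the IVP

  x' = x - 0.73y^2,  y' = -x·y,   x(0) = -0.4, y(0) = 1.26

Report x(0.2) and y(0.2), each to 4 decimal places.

-0.7694, 1.4118

Heun on (x,y): k1 = f(t_n, state_n); k2 = f(t_n + h, state_n + h·k1); state_{n+1} = state_n + (h/2)·(k1 + k2).
0.000000: (-0.400000, 1.260000)
  k1 = (-1.558948, 0.504000)
  predictor → (-0.555895, 1.310400)
  k2 = (-1.809413, 0.728445)
  → (-0.568418, 1.321622)
0.100000: (-0.568418, 1.321622)
  k1 = (-1.843498, 0.751234)
  predictor → (-0.752768, 1.396746)
  k2 = (-2.176924, 1.051425)
  → (-0.769439, 1.411755)
(x(0.2), y(0.2)) ≈ (-0.7694, 1.4118)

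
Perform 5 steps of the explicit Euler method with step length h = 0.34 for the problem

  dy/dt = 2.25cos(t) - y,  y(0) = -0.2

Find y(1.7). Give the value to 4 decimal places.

1.0109

Euler: y_{n+1} = y_n + h·f(t_n, y_n).
t=0.000000, y=-0.200000: f=2.450000 → y ← -0.200000 + 0.34·2.450000 = 0.633000
t=0.340000, y=0.633000: f=1.488198 → y ← 0.633000 + 0.34·1.488198 = 1.138987
t=0.680000, y=1.138987: f=0.610551 → y ← 1.138987 + 0.34·0.610551 = 1.346575
t=1.020000, y=1.346575: f=-0.169001 → y ← 1.346575 + 0.34·(-0.169001) = 1.289114
t=1.360000, y=1.289114: f=-0.818327 → y ← 1.289114 + 0.34·(-0.818327) = 1.010883
y(1.7) ≈ 1.0109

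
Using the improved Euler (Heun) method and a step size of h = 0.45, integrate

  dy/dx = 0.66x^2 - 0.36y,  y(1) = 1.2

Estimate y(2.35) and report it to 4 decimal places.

Heun: k1 = f(x_n, y_n); k2 = f(x_n + h, y_n + h·k1); y_{n+1} = y_n + (h/2)·(k1 + k2).
x=1.000000, y=1.200000:
  k1 = f(1.000000, 1.200000) = 0.228000
  k2 = f(1.450000, 1.302600) = 0.918714
  y ← 1.200000 + (0.45/2)·(0.228000 + 0.918714) = 1.458011
x=1.450000, y=1.458011:
  k1 = f(1.450000, 1.458011) = 0.862766
  k2 = f(1.900000, 1.846255) = 1.717948
  y ← 1.458011 + (0.45/2)·(0.862766 + 1.717948) = 2.038671
x=1.900000, y=2.038671:
  k1 = f(1.900000, 2.038671) = 1.648678
  k2 = f(2.350000, 2.780577) = 2.643842
  y ← 2.038671 + (0.45/2)·(1.648678 + 2.643842) = 3.004489
y(2.35) ≈ 3.0045

3.0045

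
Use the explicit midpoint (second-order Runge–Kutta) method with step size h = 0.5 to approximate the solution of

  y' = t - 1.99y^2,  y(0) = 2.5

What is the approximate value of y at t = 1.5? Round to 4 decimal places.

Midpoint: k1 = f(t_n, y_n); k2 = f(t_n + h/2, y_n + (h/2)·k1); y_{n+1} = y_n + h·k2.
t=0.000000, y=2.500000:
  k1 = f(0.000000, 2.500000) = -12.437500
  k2 = f(0.250000, -0.609375) = -0.488962
  y ← 2.500000 + 0.5·(-0.488962) = 2.255519
t=0.500000, y=2.255519:
  k1 = f(0.500000, 2.255519) = -9.623856
  k2 = f(0.750000, -0.150445) = 0.704959
  y ← 2.255519 + 0.5·0.704959 = 2.607998
t=1.000000, y=2.607998:
  k1 = f(1.000000, 2.607998) = -12.535292
  k2 = f(1.250000, -0.525825) = 0.699781
  y ← 2.607998 + 0.5·0.699781 = 2.957889
y(1.5) ≈ 2.9579

2.9579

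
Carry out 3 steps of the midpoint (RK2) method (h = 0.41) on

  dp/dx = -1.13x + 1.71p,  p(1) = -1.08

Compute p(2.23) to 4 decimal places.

Midpoint: k1 = f(x_n, p_n); k2 = f(x_n + h/2, p_n + (h/2)·k1); p_{n+1} = p_n + h·k2.
x=1.000000, p=-1.080000:
  k1 = f(1.000000, -1.080000) = -2.976800
  k2 = f(1.205000, -1.690244) = -4.251967
  p ← -1.080000 + 0.41·(-4.251967) = -2.823307
x=1.410000, p=-2.823307:
  k1 = f(1.410000, -2.823307) = -6.421154
  k2 = f(1.615000, -4.139643) = -8.903740
  p ← -2.823307 + 0.41·(-8.903740) = -6.473840
x=1.820000, p=-6.473840:
  k1 = f(1.820000, -6.473840) = -13.126866
  k2 = f(2.025000, -9.164847) = -17.960139
  p ← -6.473840 + 0.41·(-17.960139) = -13.837497
p(2.23) ≈ -13.8375

-13.8375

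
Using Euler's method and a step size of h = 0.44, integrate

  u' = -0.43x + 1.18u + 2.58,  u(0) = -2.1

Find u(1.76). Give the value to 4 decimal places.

-2.4208

Euler: u_{n+1} = u_n + h·f(x_n, u_n).
x=0.000000, u=-2.100000: f=0.102000 → u ← -2.100000 + 0.44·0.102000 = -2.055120
x=0.440000, u=-2.055120: f=-0.034242 → u ← -2.055120 + 0.44·(-0.034242) = -2.070186
x=0.880000, u=-2.070186: f=-0.241220 → u ← -2.070186 + 0.44·(-0.241220) = -2.176323
x=1.320000, u=-2.176323: f=-0.555661 → u ← -2.176323 + 0.44·(-0.555661) = -2.420814
u(1.76) ≈ -2.4208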